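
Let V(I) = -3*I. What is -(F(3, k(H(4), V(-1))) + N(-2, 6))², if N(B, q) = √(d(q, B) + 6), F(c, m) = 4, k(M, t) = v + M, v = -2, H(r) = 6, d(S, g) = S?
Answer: -28 - 16*√3 ≈ -55.713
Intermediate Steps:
k(M, t) = -2 + M
N(B, q) = √(6 + q) (N(B, q) = √(q + 6) = √(6 + q))
-(F(3, k(H(4), V(-1))) + N(-2, 6))² = -(4 + √(6 + 6))² = -(4 + √12)² = -(4 + 2*√3)²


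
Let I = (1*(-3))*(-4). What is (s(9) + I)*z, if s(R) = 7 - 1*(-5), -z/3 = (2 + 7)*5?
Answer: -3240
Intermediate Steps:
z = -135 (z = -3*(2 + 7)*5 = -27*5 = -3*45 = -135)
I = 12 (I = -3*(-4) = 12)
s(R) = 12 (s(R) = 7 + 5 = 12)
(s(9) + I)*z = (12 + 12)*(-135) = 24*(-135) = -3240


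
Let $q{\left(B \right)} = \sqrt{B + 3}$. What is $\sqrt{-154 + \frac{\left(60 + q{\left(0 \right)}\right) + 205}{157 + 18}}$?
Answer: $\frac{\sqrt{-186795 + 7 \sqrt{3}}}{35} \approx 12.348 i$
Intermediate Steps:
$q{\left(B \right)} = \sqrt{3 + B}$
$\sqrt{-154 + \frac{\left(60 + q{\left(0 \right)}\right) + 205}{157 + 18}} = \sqrt{-154 + \frac{\left(60 + \sqrt{3 + 0}\right) + 205}{157 + 18}} = \sqrt{-154 + \frac{\left(60 + \sqrt{3}\right) + 205}{175}} = \sqrt{-154 + \left(265 + \sqrt{3}\right) \frac{1}{175}} = \sqrt{-154 + \left(\frac{53}{35} + \frac{\sqrt{3}}{175}\right)} = \sqrt{- \frac{5337}{35} + \frac{\sqrt{3}}{175}}$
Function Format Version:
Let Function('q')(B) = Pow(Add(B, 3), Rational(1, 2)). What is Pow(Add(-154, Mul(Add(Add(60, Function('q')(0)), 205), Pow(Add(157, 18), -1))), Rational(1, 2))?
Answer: Mul(Rational(1, 35), Pow(Add(-186795, Mul(7, Pow(3, Rational(1, 2)))), Rational(1, 2))) ≈ Mul(12.348, I)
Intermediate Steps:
Function('q')(B) = Pow(Add(3, B), Rational(1, 2))
Pow(Add(-154, Mul(Add(Add(60, Function('q')(0)), 205), Pow(Add(157, 18), -1))), Rational(1, 2)) = Pow(Add(-154, Mul(Add(Add(60, Pow(Add(3, 0), Rational(1, 2))), 205), Pow(Add(157, 18), -1))), Rational(1, 2)) = Pow(Add(-154, Mul(Add(Add(60, Pow(3, Rational(1, 2))), 205), Pow(175, -1))), Rational(1, 2)) = Pow(Add(-154, Mul(Add(265, Pow(3, Rational(1, 2))), Rational(1, 175))), Rational(1, 2)) = Pow(Add(-154, Add(Rational(53, 35), Mul(Rational(1, 175), Pow(3, Rational(1, 2))))), Rational(1, 2)) = Pow(Add(Rational(-5337, 35), Mul(Rational(1, 175), Pow(3, Rational(1, 2)))), Rational(1, 2))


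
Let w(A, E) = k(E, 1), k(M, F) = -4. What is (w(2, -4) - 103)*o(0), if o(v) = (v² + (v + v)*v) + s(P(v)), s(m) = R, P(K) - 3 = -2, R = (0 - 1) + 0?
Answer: 107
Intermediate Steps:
R = -1 (R = -1 + 0 = -1)
P(K) = 1 (P(K) = 3 - 2 = 1)
s(m) = -1
w(A, E) = -4
o(v) = -1 + 3*v² (o(v) = (v² + (v + v)*v) - 1 = (v² + (2*v)*v) - 1 = (v² + 2*v²) - 1 = 3*v² - 1 = -1 + 3*v²)
(w(2, -4) - 103)*o(0) = (-4 - 103)*(-1 + 3*0²) = -107*(-1 + 3*0) = -107*(-1 + 0) = -107*(-1) = 107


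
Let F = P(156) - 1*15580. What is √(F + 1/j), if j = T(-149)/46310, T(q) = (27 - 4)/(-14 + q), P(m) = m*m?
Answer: I*√168984266/23 ≈ 565.19*I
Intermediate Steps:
P(m) = m²
T(q) = 23/(-14 + q)
j = -23/7548530 (j = (23/(-14 - 149))/46310 = (23/(-163))*(1/46310) = (23*(-1/163))*(1/46310) = -23/163*1/46310 = -23/7548530 ≈ -3.0469e-6)
F = 8756 (F = 156² - 1*15580 = 24336 - 15580 = 8756)
√(F + 1/j) = √(8756 + 1/(-23/7548530)) = √(8756 - 7548530/23) = √(-7347142/23) = I*√168984266/23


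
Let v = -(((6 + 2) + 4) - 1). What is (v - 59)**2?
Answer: 4900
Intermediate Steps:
v = -11 (v = -((8 + 4) - 1) = -(12 - 1) = -1*11 = -11)
(v - 59)**2 = (-11 - 59)**2 = (-70)**2 = 4900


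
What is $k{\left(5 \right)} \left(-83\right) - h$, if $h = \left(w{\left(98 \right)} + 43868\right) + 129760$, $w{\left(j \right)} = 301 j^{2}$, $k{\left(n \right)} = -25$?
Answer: $-3062357$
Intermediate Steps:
$h = 3064432$ ($h = \left(301 \cdot 98^{2} + 43868\right) + 129760 = \left(301 \cdot 9604 + 43868\right) + 129760 = \left(2890804 + 43868\right) + 129760 = 2934672 + 129760 = 3064432$)
$k{\left(5 \right)} \left(-83\right) - h = \left(-25\right) \left(-83\right) - 3064432 = 2075 - 3064432 = -3062357$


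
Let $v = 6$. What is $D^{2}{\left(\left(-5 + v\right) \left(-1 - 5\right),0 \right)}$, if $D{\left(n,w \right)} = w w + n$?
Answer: $36$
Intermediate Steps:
$D{\left(n,w \right)} = n + w^{2}$ ($D{\left(n,w \right)} = w^{2} + n = n + w^{2}$)
$D^{2}{\left(\left(-5 + v\right) \left(-1 - 5\right),0 \right)} = \left(\left(-5 + 6\right) \left(-1 - 5\right) + 0^{2}\right)^{2} = \left(1 \left(-6\right) + 0\right)^{2} = \left(-6 + 0\right)^{2} = \left(-6\right)^{2} = 36$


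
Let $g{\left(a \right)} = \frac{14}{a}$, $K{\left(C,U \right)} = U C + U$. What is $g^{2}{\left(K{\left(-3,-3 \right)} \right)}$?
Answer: $\frac{49}{9} \approx 5.4444$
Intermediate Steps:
$K{\left(C,U \right)} = U + C U$ ($K{\left(C,U \right)} = C U + U = U + C U$)
$g^{2}{\left(K{\left(-3,-3 \right)} \right)} = \left(\frac{14}{\left(-3\right) \left(1 - 3\right)}\right)^{2} = \left(\frac{14}{\left(-3\right) \left(-2\right)}\right)^{2} = \left(\frac{14}{6}\right)^{2} = \left(14 \cdot \frac{1}{6}\right)^{2} = \left(\frac{7}{3}\right)^{2} = \frac{49}{9}$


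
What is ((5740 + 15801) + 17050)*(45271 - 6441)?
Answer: 1498488530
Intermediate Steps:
((5740 + 15801) + 17050)*(45271 - 6441) = (21541 + 17050)*38830 = 38591*38830 = 1498488530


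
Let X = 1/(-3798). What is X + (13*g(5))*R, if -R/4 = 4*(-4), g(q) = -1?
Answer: -3159937/3798 ≈ -832.00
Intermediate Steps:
X = -1/3798 ≈ -0.00026330
R = 64 (R = -16*(-4) = -4*(-16) = 64)
X + (13*g(5))*R = -1/3798 + (13*(-1))*64 = -1/3798 - 13*64 = -1/3798 - 832 = -3159937/3798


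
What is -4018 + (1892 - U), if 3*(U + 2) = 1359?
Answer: -2577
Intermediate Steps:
U = 451 (U = -2 + (1/3)*1359 = -2 + 453 = 451)
-4018 + (1892 - U) = -4018 + (1892 - 1*451) = -4018 + (1892 - 451) = -4018 + 1441 = -2577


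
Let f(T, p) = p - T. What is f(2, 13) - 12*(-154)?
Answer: 1859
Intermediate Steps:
f(2, 13) - 12*(-154) = (13 - 1*2) - 12*(-154) = (13 - 2) + 1848 = 11 + 1848 = 1859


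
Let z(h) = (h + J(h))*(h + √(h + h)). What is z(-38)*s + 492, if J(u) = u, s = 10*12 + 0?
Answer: 347052 - 18240*I*√19 ≈ 3.4705e+5 - 79506.0*I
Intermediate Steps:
s = 120 (s = 120 + 0 = 120)
z(h) = 2*h*(h + √2*√h) (z(h) = (h + h)*(h + √(h + h)) = (2*h)*(h + √(2*h)) = (2*h)*(h + √2*√h) = 2*h*(h + √2*√h))
z(-38)*s + 492 = (2*(-38)² + 2*√2*(-38)^(3/2))*120 + 492 = (2*1444 + 2*√2*(-38*I*√38))*120 + 492 = (2888 - 152*I*√19)*120 + 492 = (346560 - 18240*I*√19) + 492 = 347052 - 18240*I*√19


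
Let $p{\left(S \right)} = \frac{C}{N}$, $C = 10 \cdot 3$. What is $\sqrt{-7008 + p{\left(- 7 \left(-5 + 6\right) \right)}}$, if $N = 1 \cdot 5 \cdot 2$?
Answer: $i \sqrt{7005} \approx 83.696 i$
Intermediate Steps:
$C = 30$
$N = 10$ ($N = 5 \cdot 2 = 10$)
$p{\left(S \right)} = 3$ ($p{\left(S \right)} = \frac{30}{10} = 30 \cdot \frac{1}{10} = 3$)
$\sqrt{-7008 + p{\left(- 7 \left(-5 + 6\right) \right)}} = \sqrt{-7008 + 3} = \sqrt{-7005} = i \sqrt{7005}$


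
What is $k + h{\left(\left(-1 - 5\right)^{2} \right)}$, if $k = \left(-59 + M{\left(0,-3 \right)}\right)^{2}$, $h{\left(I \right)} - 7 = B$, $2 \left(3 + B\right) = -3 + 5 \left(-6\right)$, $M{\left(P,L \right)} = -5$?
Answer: $\frac{8167}{2} \approx 4083.5$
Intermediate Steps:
$B = - \frac{39}{2}$ ($B = -3 + \frac{-3 + 5 \left(-6\right)}{2} = -3 + \frac{-3 - 30}{2} = -3 + \frac{1}{2} \left(-33\right) = -3 - \frac{33}{2} = - \frac{39}{2} \approx -19.5$)
$h{\left(I \right)} = - \frac{25}{2}$ ($h{\left(I \right)} = 7 - \frac{39}{2} = - \frac{25}{2}$)
$k = 4096$ ($k = \left(-59 - 5\right)^{2} = \left(-64\right)^{2} = 4096$)
$k + h{\left(\left(-1 - 5\right)^{2} \right)} = 4096 - \frac{25}{2} = \frac{8167}{2}$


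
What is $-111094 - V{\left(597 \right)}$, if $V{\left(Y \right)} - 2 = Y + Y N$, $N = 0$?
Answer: $-111693$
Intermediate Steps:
$V{\left(Y \right)} = 2 + Y$ ($V{\left(Y \right)} = 2 + \left(Y + Y 0\right) = 2 + \left(Y + 0\right) = 2 + Y$)
$-111094 - V{\left(597 \right)} = -111094 - \left(2 + 597\right) = -111094 - 599 = -111693$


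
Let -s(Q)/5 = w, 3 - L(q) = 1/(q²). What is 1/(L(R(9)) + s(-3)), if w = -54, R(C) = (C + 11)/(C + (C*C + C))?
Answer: 400/99399 ≈ 0.0040242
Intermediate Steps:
R(C) = (11 + C)/(C² + 2*C) (R(C) = (11 + C)/(C + (C² + C)) = (11 + C)/(C + (C + C²)) = (11 + C)/(C² + 2*C))
L(q) = 3 - 1/q² (L(q) = 3 - 1/(q²) = 3 - 1/q²)
s(Q) = 270 (s(Q) = -5*(-54) = 270)
1/(L(R(9)) + s(-3)) = 1/((3 - 1/((11 + 9)/(9*(2 + 9)))²) + 270) = 1/((3 - 1/((⅑)*20/11)²) + 270) = 1/((3 - 1/((⅑)*(1/11)*20)²) + 270) = 1/((3 - 1/(20/99)²) + 270) = 1/((3 - 1*9801/400) + 270) = 1/((3 - 9801/400) + 270) = 1/(-8601/400 + 270) = 1/(99399/400) = 400/99399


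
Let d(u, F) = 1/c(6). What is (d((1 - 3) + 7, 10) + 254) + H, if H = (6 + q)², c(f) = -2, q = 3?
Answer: 669/2 ≈ 334.50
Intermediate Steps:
d(u, F) = -½ (d(u, F) = 1/(-2) = -½)
H = 81 (H = (6 + 3)² = 9² = 81)
(d((1 - 3) + 7, 10) + 254) + H = (-½ + 254) + 81 = 507/2 + 81 = 669/2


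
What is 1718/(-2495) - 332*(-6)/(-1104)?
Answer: -286113/114770 ≈ -2.4929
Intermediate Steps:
1718/(-2495) - 332*(-6)/(-1104) = 1718*(-1/2495) + 1992*(-1/1104) = -1718/2495 - 83/46 = -286113/114770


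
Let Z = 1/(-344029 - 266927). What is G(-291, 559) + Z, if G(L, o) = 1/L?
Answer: -203749/59262732 ≈ -0.0034381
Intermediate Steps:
Z = -1/610956 (Z = 1/(-610956) = -1/610956 ≈ -1.6368e-6)
G(-291, 559) + Z = 1/(-291) - 1/610956 = -1/291 - 1/610956 = -203749/59262732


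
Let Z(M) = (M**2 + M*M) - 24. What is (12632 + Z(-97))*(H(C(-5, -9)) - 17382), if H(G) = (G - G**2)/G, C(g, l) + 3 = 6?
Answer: -546309584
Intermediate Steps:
C(g, l) = 3 (C(g, l) = -3 + 6 = 3)
Z(M) = -24 + 2*M**2 (Z(M) = (M**2 + M**2) - 24 = 2*M**2 - 24 = -24 + 2*M**2)
H(G) = (G - G**2)/G
(12632 + Z(-97))*(H(C(-5, -9)) - 17382) = (12632 + (-24 + 2*(-97)**2))*((1 - 1*3) - 17382) = (12632 + (-24 + 2*9409))*((1 - 3) - 17382) = (12632 + (-24 + 18818))*(-2 - 17382) = (12632 + 18794)*(-17384) = 31426*(-17384) = -546309584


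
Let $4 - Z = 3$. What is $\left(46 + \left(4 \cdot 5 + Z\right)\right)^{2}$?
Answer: $4489$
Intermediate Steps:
$Z = 1$ ($Z = 4 - 3 = 1$)
$\left(46 + \left(4 \cdot 5 + Z\right)\right)^{2} = \left(46 + \left(4 \cdot 5 + 1\right)\right)^{2} = \left(46 + \left(20 + 1\right)\right)^{2} = \left(46 + 21\right)^{2} = 67^{2} = 4489$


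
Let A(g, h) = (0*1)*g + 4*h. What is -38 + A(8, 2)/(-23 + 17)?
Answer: -118/3 ≈ -39.333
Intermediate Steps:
A(g, h) = 4*h (A(g, h) = 0*g + 4*h = 0 + 4*h = 4*h)
-38 + A(8, 2)/(-23 + 17) = -38 + (4*2)/(-23 + 17) = -38 + 8/(-6) = -38 + 8*(-⅙) = -38 - 4/3 = -118/3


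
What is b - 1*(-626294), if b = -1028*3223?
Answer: -2686950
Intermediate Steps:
b = -3313244
b - 1*(-626294) = -3313244 - 1*(-626294) = -3313244 + 626294 = -2686950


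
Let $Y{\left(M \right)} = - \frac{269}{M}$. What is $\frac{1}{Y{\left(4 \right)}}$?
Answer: $- \frac{4}{269} \approx -0.01487$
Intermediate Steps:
$\frac{1}{Y{\left(4 \right)}} = \frac{1}{\left(-269\right) \frac{1}{4}} = \frac{1}{- \frac{269}{4}} = - \frac{4}{269}$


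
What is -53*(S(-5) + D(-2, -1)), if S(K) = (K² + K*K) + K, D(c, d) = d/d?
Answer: -2438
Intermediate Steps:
D(c, d) = 1
S(K) = K + 2*K² (S(K) = (K² + K²) + K = 2*K² + K = K + 2*K²)
-53*(S(-5) + D(-2, -1)) = -53*(-5*(1 + 2*(-5)) + 1) = -53*(-5*(1 - 10) + 1) = -53*(-5*(-9) + 1) = -53*(45 + 1) = -53*46 = -2438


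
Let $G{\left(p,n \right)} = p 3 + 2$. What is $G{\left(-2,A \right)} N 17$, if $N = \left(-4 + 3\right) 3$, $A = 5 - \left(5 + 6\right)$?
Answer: $204$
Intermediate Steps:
$A = -6$ ($A = 5 - 11 = -6$)
$N = -3$ ($N = \left(-1\right) 3 = -3$)
$G{\left(p,n \right)} = 2 + 3 p$ ($G{\left(p,n \right)} = 3 p + 2 = 2 + 3 p$)
$G{\left(-2,A \right)} N 17 = \left(2 + 3 \left(-2\right)\right) \left(-3\right) 17 = \left(2 - 6\right) \left(-3\right) 17 = \left(-4\right) \left(-3\right) 17 = 12 \cdot 17 = 204$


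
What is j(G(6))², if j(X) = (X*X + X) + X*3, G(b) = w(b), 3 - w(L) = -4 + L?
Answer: 25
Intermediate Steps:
w(L) = 7 - L (w(L) = 3 - (-4 + L) = 3 + (4 - L) = 7 - L)
G(b) = 7 - b
j(X) = X² + 4*X (j(X) = (X² + X) + 3*X = (X + X²) + 3*X = X² + 4*X)
j(G(6))² = ((7 - 1*6)*(4 + (7 - 1*6)))² = ((7 - 6)*(4 + (7 - 6)))² = (1*(4 + 1))² = (1*5)² = 5² = 25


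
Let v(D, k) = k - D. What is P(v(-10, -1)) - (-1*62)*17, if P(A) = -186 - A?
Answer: 859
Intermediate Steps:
P(v(-10, -1)) - (-1*62)*17 = (-186 - (-1 - 1*(-10))) - (-1*62)*17 = (-186 - (-1 + 10)) - (-62)*17 = (-186 - 1*9) - 1*(-1054) = (-186 - 9) + 1054 = -195 + 1054 = 859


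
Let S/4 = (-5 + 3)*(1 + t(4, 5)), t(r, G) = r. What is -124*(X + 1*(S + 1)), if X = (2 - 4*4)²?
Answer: -19468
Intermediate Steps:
S = -40 (S = 4*((-5 + 3)*(1 + 4)) = 4*(-2*5) = 4*(-10) = -40)
X = 196 (X = (2 - 16)² = (-14)² = 196)
-124*(X + 1*(S + 1)) = -124*(196 + 1*(-40 + 1)) = -124*(196 + 1*(-39)) = -124*(196 - 39) = -124*157 = -19468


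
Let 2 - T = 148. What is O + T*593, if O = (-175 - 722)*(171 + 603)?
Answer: -780856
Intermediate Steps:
T = -146 (T = 2 - 1*148 = 2 - 148 = -146)
O = -694278 (O = -897*774 = -694278)
O + T*593 = -694278 - 146*593 = -694278 - 86578 = -780856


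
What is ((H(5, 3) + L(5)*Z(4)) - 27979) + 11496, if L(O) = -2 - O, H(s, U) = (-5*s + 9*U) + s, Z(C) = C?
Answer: -16504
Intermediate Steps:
H(s, U) = -4*s + 9*U
((H(5, 3) + L(5)*Z(4)) - 27979) + 11496 = (((-4*5 + 9*3) + (-2 - 1*5)*4) - 27979) + 11496 = (((-20 + 27) + (-2 - 5)*4) - 27979) + 11496 = ((7 - 7*4) - 27979) + 11496 = ((7 - 28) - 27979) + 11496 = (-21 - 27979) + 11496 = -28000 + 11496 = -16504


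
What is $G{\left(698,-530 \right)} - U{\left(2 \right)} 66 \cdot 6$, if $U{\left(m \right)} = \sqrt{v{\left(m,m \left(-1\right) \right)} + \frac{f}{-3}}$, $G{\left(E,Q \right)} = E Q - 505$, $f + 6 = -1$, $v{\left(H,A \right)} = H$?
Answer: $-370445 - 132 \sqrt{39} \approx -3.7127 \cdot 10^{5}$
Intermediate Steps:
$f = -7$ ($f = -6 - 1 = -7$)
$G{\left(E,Q \right)} = -505 + E Q$
$U{\left(m \right)} = \sqrt{\frac{7}{3} + m}$ ($U{\left(m \right)} = \sqrt{m - \frac{7}{-3}} = \sqrt{m - - \frac{7}{3}} = \sqrt{m + \frac{7}{3}} = \sqrt{\frac{7}{3} + m}$)
$G{\left(698,-530 \right)} - U{\left(2 \right)} 66 \cdot 6 = \left(-505 + 698 \left(-530\right)\right) - \frac{\sqrt{21 + 9 \cdot 2}}{3} \cdot 66 \cdot 6 = \left(-505 - 369940\right) - \frac{\sqrt{21 + 18}}{3} \cdot 66 \cdot 6 = -370445 - \frac{\sqrt{39}}{3} \cdot 66 \cdot 6 = -370445 - 22 \sqrt{39} \cdot 6 = -370445 - 132 \sqrt{39}$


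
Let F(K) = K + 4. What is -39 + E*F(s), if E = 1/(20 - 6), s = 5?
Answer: -537/14 ≈ -38.357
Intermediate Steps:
F(K) = 4 + K
E = 1/14 ≈ 0.071429
-39 + E*F(s) = -39 + (4 + 5)/14 = -39 + (1/14)*9 = -39 + 9/14 = -537/14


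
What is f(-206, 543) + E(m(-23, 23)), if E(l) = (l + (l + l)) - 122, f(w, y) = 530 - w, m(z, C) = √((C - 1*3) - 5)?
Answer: 614 + 3*√15 ≈ 625.62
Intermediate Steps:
m(z, C) = √(-8 + C) (m(z, C) = √((C - 3) - 5) = √((-3 + C) - 5) = √(-8 + C))
E(l) = -122 + 3*l (E(l) = (l + 2*l) - 122 = 3*l - 122 = -122 + 3*l)
f(-206, 543) + E(m(-23, 23)) = (530 - 1*(-206)) + (-122 + 3*√(-8 + 23)) = (530 + 206) + (-122 + 3*√15) = 736 + (-122 + 3*√15) = 614 + 3*√15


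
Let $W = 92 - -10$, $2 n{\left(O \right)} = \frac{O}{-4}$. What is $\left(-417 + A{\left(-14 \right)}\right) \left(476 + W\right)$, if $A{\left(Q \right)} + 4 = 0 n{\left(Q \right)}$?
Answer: $-243338$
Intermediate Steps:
$n{\left(O \right)} = - \frac{O}{8}$ ($n{\left(O \right)} = \frac{O \frac{1}{-4}}{2} = \frac{O \left(- \frac{1}{4}\right)}{2} = \frac{\left(- \frac{1}{4}\right) O}{2} = - \frac{O}{8}$)
$W = 102$ ($W = 92 + 10 = 102$)
$A{\left(Q \right)} = -4$ ($A{\left(Q \right)} = -4 + 0 \left(- \frac{Q}{8}\right) = -4 + 0 = -4$)
$\left(-417 + A{\left(-14 \right)}\right) \left(476 + W\right) = \left(-417 - 4\right) \left(476 + 102\right) = \left(-421\right) 578 = -243338$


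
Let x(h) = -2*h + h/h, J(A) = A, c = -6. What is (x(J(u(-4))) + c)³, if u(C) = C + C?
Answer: 1331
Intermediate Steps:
u(C) = 2*C
x(h) = 1 - 2*h (x(h) = -2*h + 1 = 1 - 2*h)
(x(J(u(-4))) + c)³ = ((1 - 4*(-4)) - 6)³ = ((1 - 2*(-8)) - 6)³ = ((1 + 16) - 6)³ = (17 - 6)³ = 11³ = 1331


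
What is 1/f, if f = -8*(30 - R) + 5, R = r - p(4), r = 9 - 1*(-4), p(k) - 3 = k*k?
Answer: -1/283 ≈ -0.0035336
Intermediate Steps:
p(k) = 3 + k² (p(k) = 3 + k*k = 3 + k²)
r = 13 (r = 9 + 4 = 13)
R = -6 (R = 13 - (3 + 4²) = 13 - (3 + 16) = 13 - 1*19 = 13 - 19 = -6)
f = -283 (f = -8*(30 - 1*(-6)) + 5 = -8*(30 + 6) + 5 = -8*36 + 5 = -288 + 5 = -283)
1/f = 1/(-283) = -1/283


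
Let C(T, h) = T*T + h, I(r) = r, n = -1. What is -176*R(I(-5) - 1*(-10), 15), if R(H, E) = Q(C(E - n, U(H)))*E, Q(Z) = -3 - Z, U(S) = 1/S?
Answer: 684288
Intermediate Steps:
C(T, h) = h + T² (C(T, h) = T² + h = h + T²)
R(H, E) = E*(-3 - 1/H - (1 + E)²) (R(H, E) = (-3 - (1/H + (E - 1*(-1))²))*E = (-3 - (1/H + (E + 1)²))*E = (-3 - (1/H + (1 + E)²))*E = (-3 + (-1/H - (1 + E)²))*E = (-3 - 1/H - (1 + E)²)*E = E*(-3 - 1/H - (1 + E)²))
-176*R(I(-5) - 1*(-10), 15) = -(-176)*15*(1 + (-5 - 1*(-10))*(3 + (1 + 15)²))/(-5 - 1*(-10)) = -(-176)*15*(1 + (-5 + 10)*(3 + 16²))/(-5 + 10) = -(-176)*15*(1 + 5*(3 + 256))/5 = -(-176)*15*(1 + 5*259)/5 = -(-176)*15*(1 + 1295)/5 = -(-176)*15*1296/5 = -176*(-3888) = 684288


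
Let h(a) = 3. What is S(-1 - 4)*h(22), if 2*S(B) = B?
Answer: -15/2 ≈ -7.5000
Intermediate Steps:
S(B) = B/2
S(-1 - 4)*h(22) = ((-1 - 4)/2)*3 = ((½)*(-5))*3 = -5/2*3 = -15/2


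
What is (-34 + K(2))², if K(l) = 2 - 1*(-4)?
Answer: 784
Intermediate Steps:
K(l) = 6 (K(l) = 2 + 4 = 6)
(-34 + K(2))² = (-34 + 6)² = (-28)² = 784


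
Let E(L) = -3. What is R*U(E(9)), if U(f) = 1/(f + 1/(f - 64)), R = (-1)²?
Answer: -67/202 ≈ -0.33168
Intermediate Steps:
R = 1
U(f) = 1/(f + 1/(-64 + f))
R*U(E(9)) = 1*((-64 - 3)/(1 + (-3)² - 64*(-3))) = 1*(-67/(1 + 9 + 192)) = 1*(-67/202) = -67/202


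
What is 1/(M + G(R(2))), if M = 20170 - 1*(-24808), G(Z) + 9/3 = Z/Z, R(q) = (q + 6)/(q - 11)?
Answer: 1/44976 ≈ 2.2234e-5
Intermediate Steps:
R(q) = (6 + q)/(-11 + q)
G(Z) = -2 (G(Z) = -3 + Z/Z = -3 + 1 = -2)
M = 44978 (M = 20170 + 24808 = 44978)
1/(M + G(R(2))) = 1/(44978 - 2) = 1/44976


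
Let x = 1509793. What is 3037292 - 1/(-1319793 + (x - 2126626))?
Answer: 5882098656793/1936626 ≈ 3.0373e+6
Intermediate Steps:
3037292 - 1/(-1319793 + (x - 2126626)) = 3037292 - 1/(-1319793 + (1509793 - 2126626)) = 3037292 - 1/(-1319793 - 616833) = 3037292 - 1/(-1936626) = 3037292 - 1*(-1/1936626) = 3037292 + 1/1936626 = 5882098656793/1936626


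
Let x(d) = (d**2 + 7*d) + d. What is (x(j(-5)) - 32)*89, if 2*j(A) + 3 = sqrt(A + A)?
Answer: -15753/4 + 445*I*sqrt(10)/2 ≈ -3938.3 + 703.61*I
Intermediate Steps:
j(A) = -3/2 + sqrt(2)*sqrt(A)/2 (j(A) = -3/2 + sqrt(A + A)/2 = -3/2 + sqrt(2*A)/2 = -3/2 + (sqrt(2)*sqrt(A))/2 = -3/2 + sqrt(2)*sqrt(A)/2)
x(d) = d**2 + 8*d
(x(j(-5)) - 32)*89 = ((-3/2 + sqrt(2)*sqrt(-5)/2)*(8 + (-3/2 + sqrt(2)*sqrt(-5)/2)) - 32)*89 = ((-3/2 + sqrt(2)*(I*sqrt(5))/2)*(8 + (-3/2 + sqrt(2)*(I*sqrt(5))/2)) - 32)*89 = ((-3/2 + I*sqrt(10)/2)*(8 + (-3/2 + I*sqrt(10)/2)) - 32)*89 = ((-3/2 + I*sqrt(10)/2)*(13/2 + I*sqrt(10)/2) - 32)*89 = (-32 + (-3/2 + I*sqrt(10)/2)*(13/2 + I*sqrt(10)/2))*89 = -2848 + 89*(-3/2 + I*sqrt(10)/2)*(13/2 + I*sqrt(10)/2)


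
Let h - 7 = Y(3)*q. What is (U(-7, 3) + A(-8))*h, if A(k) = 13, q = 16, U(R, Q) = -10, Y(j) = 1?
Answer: 69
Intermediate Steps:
h = 23 (h = 7 + 1*16 = 7 + 16 = 23)
(U(-7, 3) + A(-8))*h = (-10 + 13)*23 = 3*23 = 69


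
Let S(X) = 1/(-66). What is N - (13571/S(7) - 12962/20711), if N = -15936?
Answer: 18220515212/20711 ≈ 8.7975e+5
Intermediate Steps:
S(X) = -1/66
N - (13571/S(7) - 12962/20711) = -15936 - (13571/(-1/66) - 12962/20711) = -15936 - (13571*(-66) - 12962*1/20711) = -15936 - (-895686 - 12962/20711) = -15936 - 1*(-18550565708/20711) = -15936 + 18550565708/20711 = 18220515212/20711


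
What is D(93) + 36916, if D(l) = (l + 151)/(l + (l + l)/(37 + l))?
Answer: 113303134/3069 ≈ 36919.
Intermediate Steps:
D(l) = (151 + l)/(l + 2*l/(37 + l)) (D(l) = (151 + l)/(l + (2*l)/(37 + l)) = (151 + l)/(l + 2*l/(37 + l)))
D(93) + 36916 = (5587 + 93**2 + 188*93)/(93*(39 + 93)) + 36916 = (1/93)*(5587 + 8649 + 17484)/132 + 36916 = (1/93)*(1/132)*31720 + 36916 = 7930/3069 + 36916 = 113303134/3069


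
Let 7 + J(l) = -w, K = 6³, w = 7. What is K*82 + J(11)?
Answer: 17698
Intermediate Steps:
K = 216
J(l) = -14 (J(l) = -7 - 1*7 = -7 - 7 = -14)
K*82 + J(11) = 216*82 - 14 = 17712 - 14 = 17698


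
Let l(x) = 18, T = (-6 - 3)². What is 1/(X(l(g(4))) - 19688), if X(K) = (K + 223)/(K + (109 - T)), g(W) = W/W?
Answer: -46/905407 ≈ -5.0806e-5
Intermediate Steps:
T = 81 (T = (-9)² = 81)
g(W) = 1
X(K) = (223 + K)/(28 + K) (X(K) = (K + 223)/(K + (109 - 1*81)) = (223 + K)/(K + (109 - 81)) = (223 + K)/(K + 28) = (223 + K)/(28 + K))
1/(X(l(g(4))) - 19688) = 1/((223 + 18)/(28 + 18) - 19688) = 1/(241/46 - 19688) = 1/(-905407/46) = -46/905407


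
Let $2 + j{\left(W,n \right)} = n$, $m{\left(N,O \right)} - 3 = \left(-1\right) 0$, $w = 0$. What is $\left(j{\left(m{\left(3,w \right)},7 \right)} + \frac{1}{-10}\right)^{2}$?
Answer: $\frac{2401}{100} \approx 24.01$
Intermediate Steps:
$m{\left(N,O \right)} = 3$ ($m{\left(N,O \right)} = 3 - 0 = 3 + 0 = 3$)
$j{\left(W,n \right)} = -2 + n$
$\left(j{\left(m{\left(3,w \right)},7 \right)} + \frac{1}{-10}\right)^{2} = \left(\left(-2 + 7\right) + \frac{1}{-10}\right)^{2} = \left(5 - \frac{1}{10}\right)^{2} = \left(\frac{49}{10}\right)^{2} = \frac{2401}{100}$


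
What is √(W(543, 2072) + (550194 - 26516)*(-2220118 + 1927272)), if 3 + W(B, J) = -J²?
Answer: 5*I*√6134452031 ≈ 3.9161e+5*I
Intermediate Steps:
W(B, J) = -3 - J²
√(W(543, 2072) + (550194 - 26516)*(-2220118 + 1927272)) = √((-3 - 1*2072²) + (550194 - 26516)*(-2220118 + 1927272)) = √((-3 - 1*4293184) + 523678*(-292846)) = √((-3 - 4293184) - 153357007588) = √(-4293187 - 153357007588) = √(-153361300775) = 5*I*√6134452031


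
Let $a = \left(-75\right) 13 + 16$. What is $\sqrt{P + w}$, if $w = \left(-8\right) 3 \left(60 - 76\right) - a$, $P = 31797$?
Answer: $2 \sqrt{8285} \approx 182.04$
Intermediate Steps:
$a = -959$ ($a = -975 + 16 = -959$)
$w = 1343$ ($w = \left(-8\right) 3 \left(60 - 76\right) - -959 = \left(-24\right) \left(-16\right) + 959 = 384 + 959 = 1343$)
$\sqrt{P + w} = \sqrt{31797 + 1343} = \sqrt{33140} = 2 \sqrt{8285}$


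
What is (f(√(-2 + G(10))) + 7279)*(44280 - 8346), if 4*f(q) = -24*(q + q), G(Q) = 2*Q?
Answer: 261563586 - 1293624*√2 ≈ 2.5973e+8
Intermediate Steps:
f(q) = -12*q (f(q) = (-24*(q + q))/4 = (-48*q)/4 = -12*q)
(f(√(-2 + G(10))) + 7279)*(44280 - 8346) = (-12*√(-2 + 2*10) + 7279)*(44280 - 8346) = (-12*√(-2 + 20) + 7279)*35934 = (-36*√2 + 7279)*35934 = (7279 - 36*√2)*35934 = 261563586 - 1293624*√2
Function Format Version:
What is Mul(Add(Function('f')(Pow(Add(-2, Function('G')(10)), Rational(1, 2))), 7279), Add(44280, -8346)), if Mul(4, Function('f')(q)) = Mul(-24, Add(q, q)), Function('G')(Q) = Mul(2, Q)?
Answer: Add(261563586, Mul(-1293624, Pow(2, Rational(1, 2)))) ≈ 2.5973e+8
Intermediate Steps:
Function('f')(q) = Mul(-12, q) (Function('f')(q) = Mul(Rational(1, 4), Mul(-24, Add(q, q))) = Mul(Rational(1, 4), Mul(-24, Mul(2, q))) = Mul(Rational(1, 4), Mul(-48, q)) = Mul(-12, q))
Mul(Add(Function('f')(Pow(Add(-2, Function('G')(10)), Rational(1, 2))), 7279), Add(44280, -8346)) = Mul(Add(Mul(-12, Pow(Add(-2, Mul(2, 10)), Rational(1, 2))), 7279), Add(44280, -8346)) = Mul(Add(Mul(-12, Pow(Add(-2, 20), Rational(1, 2))), 7279), 35934) = Mul(Add(Mul(-12, Pow(18, Rational(1, 2))), 7279), 35934) = Mul(Add(Mul(-12, Mul(3, Pow(2, Rational(1, 2)))), 7279), 35934) = Mul(Add(Mul(-36, Pow(2, Rational(1, 2))), 7279), 35934) = Mul(Add(7279, Mul(-36, Pow(2, Rational(1, 2)))), 35934) = Add(261563586, Mul(-1293624, Pow(2, Rational(1, 2))))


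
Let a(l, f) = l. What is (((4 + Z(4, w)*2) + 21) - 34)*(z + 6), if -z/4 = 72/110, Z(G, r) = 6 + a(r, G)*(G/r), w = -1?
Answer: 186/5 ≈ 37.200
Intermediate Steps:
Z(G, r) = 6 + G (Z(G, r) = 6 + r*(G/r) = 6 + G)
z = -144/55 (z = -288/110 = -4*36/55 = -144/55 ≈ -2.6182)
(((4 + Z(4, w)*2) + 21) - 34)*(z + 6) = (((4 + (6 + 4)*2) + 21) - 34)*(-144/55 + 6) = (((4 + 10*2) + 21) - 34)*(186/55) = (((4 + 20) + 21) - 34)*(186/55) = ((24 + 21) - 34)*(186/55) = (45 - 34)*(186/55) = 11*(186/55) = 186/5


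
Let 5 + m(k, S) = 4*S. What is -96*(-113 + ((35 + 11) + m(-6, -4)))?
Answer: 8448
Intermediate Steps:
m(k, S) = -5 + 4*S
-96*(-113 + ((35 + 11) + m(-6, -4))) = -96*(-113 + ((35 + 11) + (-5 + 4*(-4)))) = -96*(-113 + (46 + (-5 - 16))) = -96*(-113 + (46 - 21)) = -96*(-113 + 25) = -96*(-88) = 8448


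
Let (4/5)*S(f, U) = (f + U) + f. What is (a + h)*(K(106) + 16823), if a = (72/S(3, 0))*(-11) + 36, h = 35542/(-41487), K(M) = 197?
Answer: -49750093144/41487 ≈ -1.1992e+6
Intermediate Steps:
h = -35542/41487 (h = 35542*(-1/41487) = -35542/41487 ≈ -0.85670)
S(f, U) = 5*f/2 + 5*U/4 (S(f, U) = 5*((f + U) + f)/4 = 5*((U + f) + f)/4 = 5*(U + 2*f)/4 = 5*f/2 + 5*U/4)
a = -348/5 (a = (72/((5/2)*3 + (5/4)*0))*(-11) + 36 = (72/(15/2 + 0))*(-11) + 36 = (72/(15/2))*(-11) + 36 = (72*(2/15))*(-11) + 36 = (48/5)*(-11) + 36 = -528/5 + 36 = -348/5 ≈ -69.600)
(a + h)*(K(106) + 16823) = (-348/5 - 35542/41487)*(197 + 16823) = -14615186/207435*17020 = -49750093144/41487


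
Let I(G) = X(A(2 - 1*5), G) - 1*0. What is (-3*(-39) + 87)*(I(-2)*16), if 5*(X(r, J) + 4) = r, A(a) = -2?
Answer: -71808/5 ≈ -14362.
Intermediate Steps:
X(r, J) = -4 + r/5
I(G) = -22/5 (I(G) = (-4 + (⅕)*(-2)) - 1*0 = (-4 - ⅖) + 0 = -22/5 + 0 = -22/5)
(-3*(-39) + 87)*(I(-2)*16) = (-3*(-39) + 87)*(-22/5*16) = (117 + 87)*(-352/5) = 204*(-352/5) = -71808/5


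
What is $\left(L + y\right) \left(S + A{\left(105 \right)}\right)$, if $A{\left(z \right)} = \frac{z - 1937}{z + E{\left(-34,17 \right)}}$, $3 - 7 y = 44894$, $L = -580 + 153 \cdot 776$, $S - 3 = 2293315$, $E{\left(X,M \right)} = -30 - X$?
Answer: $\frac{27930378955050}{109} \approx 2.5624 \cdot 10^{11}$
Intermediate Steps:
$S = 2293318$ ($S = 3 + 2293315 = 2293318$)
$L = 118148$ ($L = -580 + 118728 = 118148$)
$y = -6413$ ($y = \frac{3}{7} - \frac{44894}{7} = -6413$)
$A{\left(z \right)} = \frac{-1937 + z}{4 + z}$ ($A{\left(z \right)} = \frac{z - 1937}{z - -4} = \frac{-1937 + z}{z + \left(-30 + 34\right)} = \frac{-1937 + z}{z + 4} = \frac{-1937 + z}{4 + z}$)
$\left(L + y\right) \left(S + A{\left(105 \right)}\right) = \left(118148 - 6413\right) \left(2293318 + \frac{-1937 + 105}{4 + 105}\right) = 111735 \left(2293318 + \frac{1}{109} \left(-1832\right)\right) = 111735 \left(2293318 - \frac{1832}{109}\right) = 111735 \cdot \frac{249969830}{109} = \frac{27930378955050}{109}$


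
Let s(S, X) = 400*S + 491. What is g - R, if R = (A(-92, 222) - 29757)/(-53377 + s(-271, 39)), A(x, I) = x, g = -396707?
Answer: -63983315051/161286 ≈ -3.9671e+5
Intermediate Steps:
s(S, X) = 491 + 400*S
R = 29849/161286 (R = (-92 - 29757)/(-53377 + (491 + 400*(-271))) = -29849/(-53377 + (491 - 108400)) = -29849/(-53377 - 107909) = -29849/(-161286) = -29849*(-1/161286) = 29849/161286 ≈ 0.18507)
g - R = -396707 - 1*29849/161286 = -396707 - 29849/161286 = -63983315051/161286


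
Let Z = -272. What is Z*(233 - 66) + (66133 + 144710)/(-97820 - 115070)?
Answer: -9670526203/212890 ≈ -45425.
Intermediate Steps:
Z*(233 - 66) + (66133 + 144710)/(-97820 - 115070) = -272*(233 - 66) + (66133 + 144710)/(-97820 - 115070) = -272*167 + 210843/(-212890) = -45424 + 210843*(-1/212890) = -45424 - 210843/212890 = -9670526203/212890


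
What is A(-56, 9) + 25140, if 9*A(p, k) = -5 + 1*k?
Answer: 226264/9 ≈ 25140.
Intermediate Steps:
A(p, k) = -5/9 + k/9 (A(p, k) = (-5 + 1*k)/9 = (-5 + k)/9 = -5/9 + k/9)
A(-56, 9) + 25140 = (-5/9 + (⅑)*9) + 25140 = (-5/9 + 1) + 25140 = 4/9 + 25140 = 226264/9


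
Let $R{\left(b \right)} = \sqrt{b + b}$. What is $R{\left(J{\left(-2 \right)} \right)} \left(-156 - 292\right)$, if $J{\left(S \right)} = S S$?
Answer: $- 896 \sqrt{2} \approx -1267.1$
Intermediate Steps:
$J{\left(S \right)} = S^{2}$
$R{\left(b \right)} = \sqrt{2} \sqrt{b}$ ($R{\left(b \right)} = \sqrt{2 b} = \sqrt{2} \sqrt{b}$)
$R{\left(J{\left(-2 \right)} \right)} \left(-156 - 292\right) = \sqrt{2} \sqrt{\left(-2\right)^{2}} \left(-156 - 292\right) = \sqrt{2} \sqrt{4} \left(-448\right) = \sqrt{2} \cdot 2 \left(-448\right) = 2 \sqrt{2} \left(-448\right) = - 896 \sqrt{2}$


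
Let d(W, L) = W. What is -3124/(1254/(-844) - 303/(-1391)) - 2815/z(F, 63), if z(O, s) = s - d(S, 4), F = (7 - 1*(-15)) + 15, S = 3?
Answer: 7195498381/2977164 ≈ 2416.9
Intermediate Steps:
F = 37 (F = (7 + 15) + 15 = 22 + 15 = 37)
z(O, s) = -3 + s (z(O, s) = s - 1*3 = s - 3 = -3 + s)
-3124/(1254/(-844) - 303/(-1391)) - 2815/z(F, 63) = -3124/(1254/(-844) - 303/(-1391)) - 2815/(-3 + 63) = -3124/(1254*(-1/844) - 303*(-1/1391)) - 2815/60 = -3124/(-627/422 + 303/1391) - 2815*1/60 = -3124/(-744291/587002) - 563/12 = -3124*(-587002/744291) - 563/12 = 1833794248/744291 - 563/12 = 7195498381/2977164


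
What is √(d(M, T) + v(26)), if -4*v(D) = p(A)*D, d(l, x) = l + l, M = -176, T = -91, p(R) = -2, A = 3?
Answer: I*√339 ≈ 18.412*I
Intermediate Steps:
d(l, x) = 2*l
v(D) = D/2 (v(D) = -(-1)*D/2 = D/2)
√(d(M, T) + v(26)) = √(2*(-176) + (½)*26) = √(-352 + 13) = √(-339) = I*√339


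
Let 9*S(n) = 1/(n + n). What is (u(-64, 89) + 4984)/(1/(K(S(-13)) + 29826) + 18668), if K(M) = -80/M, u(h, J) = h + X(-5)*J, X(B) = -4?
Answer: 31651992/129465247 ≈ 0.24448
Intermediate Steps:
S(n) = 1/(18*n) (S(n) = 1/(9*(n + n)) = 1/(9*((2*n))) = (1/(2*n))/9 = 1/(18*n))
u(h, J) = h - 4*J
(u(-64, 89) + 4984)/(1/(K(S(-13)) + 29826) + 18668) = ((-64 - 4*89) + 4984)/(1/(-80/((1/18)/(-13)) + 29826) + 18668) = ((-64 - 356) + 4984)/(1/(-80/((1/18)*(-1/13)) + 29826) + 18668) = (-420 + 4984)/(1/(-80/(-1/234) + 29826) + 18668) = 4564/(1/(-80*(-234) + 29826) + 18668) = 4564/(1/(18720 + 29826) + 18668) = 4564/(1/48546 + 18668) = 4564/(906256729/48546) = 4564*(48546/906256729) = 31651992/129465247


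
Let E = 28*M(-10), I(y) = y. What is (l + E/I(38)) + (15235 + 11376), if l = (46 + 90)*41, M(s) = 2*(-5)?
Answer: 611413/19 ≈ 32180.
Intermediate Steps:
M(s) = -10
l = 5576 (l = 136*41 = 5576)
E = -280 (E = 28*(-10) = -280)
(l + E/I(38)) + (15235 + 11376) = (5576 - 280/38) + (15235 + 11376) = (5576 - 280*1/38) + 26611 = (5576 - 140/19) + 26611 = 105804/19 + 26611 = 611413/19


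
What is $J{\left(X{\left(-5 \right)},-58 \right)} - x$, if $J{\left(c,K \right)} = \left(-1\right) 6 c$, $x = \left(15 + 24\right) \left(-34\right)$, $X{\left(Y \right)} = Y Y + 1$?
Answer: $1170$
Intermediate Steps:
$X{\left(Y \right)} = 1 + Y^{2}$ ($X{\left(Y \right)} = Y^{2} + 1 = 1 + Y^{2}$)
$x = -1326$ ($x = 39 \left(-34\right) = -1326$)
$J{\left(c,K \right)} = - 6 c$
$J{\left(X{\left(-5 \right)},-58 \right)} - x = - 6 \left(1 + \left(-5\right)^{2}\right) - -1326 = - 6 \left(1 + 25\right) + 1326 = \left(-6\right) 26 + 1326 = -156 + 1326 = 1170$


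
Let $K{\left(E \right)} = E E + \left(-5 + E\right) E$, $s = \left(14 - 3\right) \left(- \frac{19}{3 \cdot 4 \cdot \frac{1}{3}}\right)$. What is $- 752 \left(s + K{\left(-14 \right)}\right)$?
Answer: $-308132$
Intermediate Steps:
$s = - \frac{209}{4}$ ($s = 11 \left(- \frac{19}{12 \cdot \frac{1}{3}}\right) = 11 \left(- \frac{19}{4}\right) = - \frac{209}{4} \approx -52.25$)
$K{\left(E \right)} = E^{2} + E \left(-5 + E\right)$
$- 752 \left(s + K{\left(-14 \right)}\right) = - 752 \left(- \frac{209}{4} - 14 \left(-5 + 2 \left(-14\right)\right)\right) = - 752 \left(- \frac{209}{4} - 14 \left(-5 - 28\right)\right) = - 752 \left(- \frac{209}{4} - -462\right) = - 752 \left(- \frac{209}{4} + 462\right) = \left(-752\right) \frac{1639}{4} = -308132$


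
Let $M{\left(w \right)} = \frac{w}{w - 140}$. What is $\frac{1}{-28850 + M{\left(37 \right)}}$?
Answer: $- \frac{103}{2971587} \approx -3.4662 \cdot 10^{-5}$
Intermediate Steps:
$M{\left(w \right)} = \frac{w}{-140 + w}$ ($M{\left(w \right)} = \frac{w}{w - 140} = \frac{w}{-140 + w}$)
$\frac{1}{-28850 + M{\left(37 \right)}} = \frac{1}{-28850 + \frac{37}{-140 + 37}} = \frac{1}{-28850 + \frac{37}{-103}} = \frac{1}{-28850 + 37 \left(- \frac{1}{103}\right)} = \frac{1}{-28850 - \frac{37}{103}} = \frac{1}{- \frac{2971587}{103}} = - \frac{103}{2971587}$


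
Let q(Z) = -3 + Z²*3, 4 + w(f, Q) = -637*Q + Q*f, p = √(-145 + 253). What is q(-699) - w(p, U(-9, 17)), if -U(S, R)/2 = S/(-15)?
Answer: 7325198/5 + 36*√3/5 ≈ 1.4651e+6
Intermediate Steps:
p = 6*√3 (p = √108 = 6*√3 ≈ 10.392)
U(S, R) = 2*S/15 (U(S, R) = -2*S/(-15) = -2*S*(-1)/15 = -(-2)*S/15 = 2*S/15)
w(f, Q) = -4 - 637*Q + Q*f (w(f, Q) = -4 + (-637*Q + Q*f) = -4 - 637*Q + Q*f)
q(Z) = -3 + 3*Z²
q(-699) - w(p, U(-9, 17)) = (-3 + 3*(-699)²) - (-4 - 1274*(-9)/15 + ((2/15)*(-9))*(6*√3)) = (-3 + 3*488601) - (-4 - 637*(-6/5) - 36*√3/5) = (-3 + 1465803) - (-4 + 3822/5 - 36*√3/5) = 1465800 - (3802/5 - 36*√3/5) = 1465800 + (-3802/5 + 36*√3/5) = 7325198/5 + 36*√3/5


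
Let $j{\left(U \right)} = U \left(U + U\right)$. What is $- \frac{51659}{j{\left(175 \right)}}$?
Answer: $- \frac{51659}{61250} \approx -0.84341$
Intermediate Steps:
$j{\left(U \right)} = 2 U^{2}$ ($j{\left(U \right)} = U 2 U = 2 U^{2}$)
$- \frac{51659}{j{\left(175 \right)}} = - \frac{51659}{2 \cdot 175^{2}} = - \frac{51659}{2 \cdot 30625} = - \frac{51659}{61250}$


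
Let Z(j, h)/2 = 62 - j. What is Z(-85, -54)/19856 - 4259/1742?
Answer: -21013639/8647288 ≈ -2.4301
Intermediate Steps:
Z(j, h) = 124 - 2*j (Z(j, h) = 2*(62 - j) = 124 - 2*j)
Z(-85, -54)/19856 - 4259/1742 = (124 - 2*(-85))/19856 - 4259/1742 = (124 + 170)*(1/19856) - 4259*1/1742 = 294*(1/19856) - 4259/1742 = 147/9928 - 4259/1742 = -21013639/8647288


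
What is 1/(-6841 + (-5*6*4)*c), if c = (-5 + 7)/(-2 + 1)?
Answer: -1/6601 ≈ -0.00015149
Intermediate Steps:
c = -2 (c = 2/(-1) = -1*2 = -2)
1/(-6841 + (-5*6*4)*c) = 1/(-6841 + (-5*6*4)*(-2)) = 1/(-6841 - 30*4*(-2)) = 1/(-6841 - 120*(-2)) = 1/(-6841 + 240) = 1/(-6601) = -1/6601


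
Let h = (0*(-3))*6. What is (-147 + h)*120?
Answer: -17640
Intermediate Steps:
h = 0 (h = 0*6 = 0)
(-147 + h)*120 = (-147 + 0)*120 = -147*120 = -17640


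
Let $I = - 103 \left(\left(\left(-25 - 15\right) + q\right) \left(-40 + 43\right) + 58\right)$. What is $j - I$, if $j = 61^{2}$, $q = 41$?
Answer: $10004$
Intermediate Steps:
$j = 3721$
$I = -6283$ ($I = - 103 \left(\left(\left(-25 - 15\right) + 41\right) \left(-40 + 43\right) + 58\right) = - 103 \left(\left(-40 + 41\right) 3 + 58\right) = - 103 \left(1 \cdot 3 + 58\right) = - 103 \left(3 + 58\right) = \left(-103\right) 61 = -6283$)
$j - I = 3721 - -6283 = 3721 + 6283 = 10004$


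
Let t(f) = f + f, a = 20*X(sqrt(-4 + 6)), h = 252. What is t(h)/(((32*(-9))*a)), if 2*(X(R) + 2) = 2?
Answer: 7/80 ≈ 0.087500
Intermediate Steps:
X(R) = -1 (X(R) = -2 + (1/2)*2 = -2 + 1 = -1)
a = -20 (a = 20*(-1) = -20)
t(f) = 2*f
t(h)/(((32*(-9))*a)) = (2*252)/(((32*(-9))*(-20))) = 504/((-288*(-20))) = 504/5760 = 504*(1/5760) = 7/80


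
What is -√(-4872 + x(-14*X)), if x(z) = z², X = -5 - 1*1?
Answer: -2*√546 ≈ -46.733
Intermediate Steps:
X = -6 (X = -5 - 1 = -6)
-√(-4872 + x(-14*X)) = -√(-4872 + (-14*(-6))²) = -√(-4872 + 84²) = -√(-4872 + 7056) = -√2184 = -2*√546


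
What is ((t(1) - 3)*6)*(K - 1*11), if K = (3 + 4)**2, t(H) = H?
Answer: -456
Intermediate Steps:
K = 49 (K = 7**2 = 49)
((t(1) - 3)*6)*(K - 1*11) = ((1 - 3)*6)*(49 - 1*11) = (-2*6)*(49 - 11) = -12*38 = -456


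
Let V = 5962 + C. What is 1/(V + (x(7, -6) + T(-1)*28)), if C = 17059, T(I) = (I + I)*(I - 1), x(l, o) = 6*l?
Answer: 1/23175 ≈ 4.3150e-5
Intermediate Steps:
T(I) = 2*I*(-1 + I) (T(I) = (2*I)*(-1 + I) = 2*I*(-1 + I))
V = 23021 (V = 5962 + 17059 = 23021)
1/(V + (x(7, -6) + T(-1)*28)) = 1/(23021 + (6*7 + (2*(-1)*(-1 - 1))*28)) = 1/(23021 + (42 + (2*(-1)*(-2))*28)) = 1/(23021 + (42 + 4*28)) = 1/(23021 + (42 + 112)) = 1/(23021 + 154) = 1/23175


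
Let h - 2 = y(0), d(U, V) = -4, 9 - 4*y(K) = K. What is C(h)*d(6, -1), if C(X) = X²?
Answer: -289/4 ≈ -72.250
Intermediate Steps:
y(K) = 9/4 - K/4
h = 17/4 (h = 2 + (9/4 - ¼*0) = 2 + (9/4 + 0) = 2 + 9/4 = 17/4 ≈ 4.2500)
C(h)*d(6, -1) = (17/4)²*(-4) = (289/16)*(-4) = -289/4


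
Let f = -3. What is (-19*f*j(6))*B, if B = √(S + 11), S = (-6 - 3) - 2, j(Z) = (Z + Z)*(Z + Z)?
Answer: 0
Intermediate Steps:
j(Z) = 4*Z² (j(Z) = (2*Z)*(2*Z) = 4*Z²)
S = -11 (S = -9 - 2 = -11)
B = 0 (B = √(-11 + 11) = √0 = 0)
(-19*f*j(6))*B = -(-57)*4*6²*0 = -(-57)*4*36*0 = -(-57)*144*0 = -19*(-432)*0 = 8208*0 = 0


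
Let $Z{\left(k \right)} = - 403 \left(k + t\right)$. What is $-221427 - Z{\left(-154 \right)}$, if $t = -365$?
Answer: $-430584$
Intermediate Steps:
$Z{\left(k \right)} = 147095 - 403 k$ ($Z{\left(k \right)} = - 403 \left(k - 365\right) = - 403 \left(-365 + k\right) = 147095 - 403 k$)
$-221427 - Z{\left(-154 \right)} = -221427 - \left(147095 - -62062\right) = -221427 - \left(147095 + 62062\right) = -221427 - 209157 = -430584$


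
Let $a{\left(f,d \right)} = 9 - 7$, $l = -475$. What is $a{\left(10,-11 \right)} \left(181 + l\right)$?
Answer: $-588$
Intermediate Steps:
$a{\left(f,d \right)} = 2$ ($a{\left(f,d \right)} = 9 - 7 = 2$)
$a{\left(10,-11 \right)} \left(181 + l\right) = 2 \left(181 - 475\right) = 2 \left(-294\right) = -588$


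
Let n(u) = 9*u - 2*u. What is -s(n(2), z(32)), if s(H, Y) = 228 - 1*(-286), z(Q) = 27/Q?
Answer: -514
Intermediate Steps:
n(u) = 7*u
s(H, Y) = 514 (s(H, Y) = 228 + 286 = 514)
-s(n(2), z(32)) = -1*514 = -514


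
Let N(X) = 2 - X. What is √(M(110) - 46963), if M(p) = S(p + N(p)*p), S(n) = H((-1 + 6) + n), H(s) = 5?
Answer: I*√46958 ≈ 216.7*I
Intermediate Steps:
S(n) = 5
M(p) = 5
√(M(110) - 46963) = √(5 - 46963) = √(-46958) = I*√46958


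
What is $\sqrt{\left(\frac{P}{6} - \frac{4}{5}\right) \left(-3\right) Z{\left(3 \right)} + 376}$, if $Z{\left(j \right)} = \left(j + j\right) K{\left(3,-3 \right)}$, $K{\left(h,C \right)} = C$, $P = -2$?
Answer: $\frac{\sqrt{7870}}{5} \approx 17.743$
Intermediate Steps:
$Z{\left(j \right)} = - 6 j$ ($Z{\left(j \right)} = \left(j + j\right) \left(-3\right) = 2 j \left(-3\right) = - 6 j$)
$\sqrt{\left(\frac{P}{6} - \frac{4}{5}\right) \left(-3\right) Z{\left(3 \right)} + 376} = \sqrt{\left(- \frac{2}{6} - \frac{4}{5}\right) \left(-3\right) \left(\left(-6\right) 3\right) + 376} = \sqrt{\left(\left(-2\right) \frac{1}{6} - \frac{4}{5}\right) \left(-3\right) \left(-18\right) + 376} = \sqrt{\left(- \frac{1}{3} - \frac{4}{5}\right) \left(-3\right) \left(-18\right) + 376} = \sqrt{\left(- \frac{17}{15}\right) \left(-3\right) \left(-18\right) + 376} = \sqrt{\frac{17}{5} \left(-18\right) + 376} = \sqrt{- \frac{306}{5} + 376} = \sqrt{\frac{1574}{5}} = \frac{\sqrt{7870}}{5}$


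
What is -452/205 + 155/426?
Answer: -160777/87330 ≈ -1.8410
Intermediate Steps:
-452/205 + 155/426 = -160777/87330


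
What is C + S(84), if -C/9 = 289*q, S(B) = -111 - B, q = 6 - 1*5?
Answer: -2796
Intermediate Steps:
q = 1 (q = 6 - 5 = 1)
C = -2601 ≈ -2601.0
C + S(84) = -2601 + (-111 - 1*84) = -2601 + (-111 - 84) = -2601 - 195 = -2796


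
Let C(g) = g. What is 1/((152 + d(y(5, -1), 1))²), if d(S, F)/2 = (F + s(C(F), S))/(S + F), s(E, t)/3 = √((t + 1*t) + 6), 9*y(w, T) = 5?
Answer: 49/1311025 ≈ 3.7375e-5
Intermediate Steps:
y(w, T) = 5/9 (y(w, T) = (⅑)*5 = 5/9)
s(E, t) = 3*√(6 + 2*t) (s(E, t) = 3*√((t + 1*t) + 6) = 3*√((t + t) + 6) = 3*√(2*t + 6) = 3*√(6 + 2*t))
d(S, F) = 2*(F + 3*√(6 + 2*S))/(F + S) (d(S, F) = 2*((F + 3*√(6 + 2*S))/(S + F)) = 2*((F + 3*√(6 + 2*S))/(F + S)) = 2*(F + 3*√(6 + 2*S))/(F + S))
1/((152 + d(y(5, -1), 1))²) = 1/((152 + (2*1 + 6*√(6 + 2*(5/9)))/(1 + 5/9))²) = 1/((152 + (2 + 6*√(6 + 10/9))/(14/9))²) = 1/((152 + 9*(2 + 6*√(64/9))/14)²) = 1/((152 + 9*(2 + 6*(8/3))/14)²) = 1/((152 + 9*(2 + 16)/14)²) = 1/((152 + (9/14)*18)²) = 1/((152 + 81/7)²) = 1/((1145/7)²) = 1/(1311025/49) = 49/1311025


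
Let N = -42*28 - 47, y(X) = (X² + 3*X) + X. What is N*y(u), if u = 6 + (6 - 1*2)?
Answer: -171220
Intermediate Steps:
u = 10 (u = 6 + (6 - 2) = 6 + 4 = 10)
y(X) = X² + 4*X
N = -1223 (N = -1176 - 47 = -1223)
N*y(u) = -12230*(4 + 10) = -12230*14 = -1223*140 = -171220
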